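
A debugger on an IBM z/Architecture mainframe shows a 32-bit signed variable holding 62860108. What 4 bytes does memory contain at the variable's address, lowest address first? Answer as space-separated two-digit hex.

03 BF 2B 4C

62860108 in hexadecimal, padded to 32 bits, is 0x03BF2B4C.
Split into bytes (most-significant first): 03 BF 2B 4C.
In big-endian order the high byte comes first in memory.
So the memory order matches the most-significant-first order: 03 BF 2B 4C.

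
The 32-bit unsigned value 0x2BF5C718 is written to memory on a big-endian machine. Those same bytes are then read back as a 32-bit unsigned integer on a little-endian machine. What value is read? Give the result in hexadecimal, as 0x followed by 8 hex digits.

Stored big-endian, the bytes at ascending addresses are 2B F5 C7 18.
Read back as little-endian, the first byte is least significant, giving 0x18C7F52B.

0x18C7F52B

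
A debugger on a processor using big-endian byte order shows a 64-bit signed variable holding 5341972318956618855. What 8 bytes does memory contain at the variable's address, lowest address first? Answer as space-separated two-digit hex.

4A 22 7F 85 67 61 04 67

5341972318956618855 in hexadecimal, padded to 64 bits, is 0x4A227F8567610467.
Split into bytes (most-significant first): 4A 22 7F 85 67 61 04 67.
Big-endian: lowest address holds the most-significant byte.
So the memory order matches the most-significant-first order: 4A 22 7F 85 67 61 04 67.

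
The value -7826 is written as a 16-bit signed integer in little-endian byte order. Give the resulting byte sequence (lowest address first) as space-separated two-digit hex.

6E E1

Two's complement of -7826 in 16 bits: 7826 = 0x1E92; invert → 0xE16D; add 1 → 0xE16E.
Split into bytes (most-significant first): E1 6E.
In little-endian order the low byte comes first in memory.
So at ascending addresses the bytes are 6E E1.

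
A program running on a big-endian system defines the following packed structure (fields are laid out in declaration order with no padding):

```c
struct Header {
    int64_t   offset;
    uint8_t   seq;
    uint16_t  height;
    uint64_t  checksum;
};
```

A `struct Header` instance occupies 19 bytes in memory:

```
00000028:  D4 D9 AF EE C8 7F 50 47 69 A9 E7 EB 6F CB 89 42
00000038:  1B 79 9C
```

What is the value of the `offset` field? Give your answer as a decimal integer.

`offset` is the first field, at byte offset 0, occupying 8 bytes.
Bytes at offsets 0..7: D4 D9 AF EE C8 7F 50 47.
Big-endian: lowest address holds the most-significant byte.
The bytes are already most-significant first: 0xD4D9AFEEC87F5047.
Top bit is set, so as a signed 64-bit value this is 0xD4D9AFEEC87F5047 − 2^64 = -3109260627621752761.

-3109260627621752761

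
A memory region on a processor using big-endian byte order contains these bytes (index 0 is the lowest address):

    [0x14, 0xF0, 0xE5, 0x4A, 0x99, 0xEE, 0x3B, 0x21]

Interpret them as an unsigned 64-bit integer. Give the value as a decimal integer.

1508957983741983521

Big-endian: lowest address holds the most-significant byte.
The bytes are already most-significant first: 0x14F0E54A99EE3B21.
0x14F0E54A99EE3B21 = 1508957983741983521.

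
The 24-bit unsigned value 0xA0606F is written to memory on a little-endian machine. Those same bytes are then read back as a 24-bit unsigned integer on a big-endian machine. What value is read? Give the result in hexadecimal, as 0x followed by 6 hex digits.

0x6F60A0

Stored little-endian, the bytes at ascending addresses are 6F 60 A0.
Read back as big-endian, the last byte is least significant, giving 0x6F60A0.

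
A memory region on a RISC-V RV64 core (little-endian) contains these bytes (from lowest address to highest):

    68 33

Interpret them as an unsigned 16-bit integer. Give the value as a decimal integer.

Little-endian stores the least-significant byte at the lowest address.
Reassemble most-significant byte first: 33 68 → 0x3368.
0x3368 = 13160.

13160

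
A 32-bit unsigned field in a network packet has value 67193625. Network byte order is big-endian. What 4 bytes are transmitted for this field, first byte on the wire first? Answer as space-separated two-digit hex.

67193625 in hexadecimal, padded to 32 bits, is 0x04014B19.
Split into bytes (most-significant first): 04 01 4B 19.
Big-endian: lowest address holds the most-significant byte.
So the memory order matches the most-significant-first order: 04 01 4B 19.

04 01 4B 19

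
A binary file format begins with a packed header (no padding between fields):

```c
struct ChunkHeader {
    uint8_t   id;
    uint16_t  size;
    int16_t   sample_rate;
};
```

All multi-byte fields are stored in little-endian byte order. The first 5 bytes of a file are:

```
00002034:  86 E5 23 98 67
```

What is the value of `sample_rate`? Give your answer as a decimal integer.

`sample_rate` follows `id` (1 B), `size` (2 B), so it starts at offset 1 + 2 = 3 and occupies 2 bytes.
Bytes at offsets 3..4: 98 67.
In little-endian order the low byte comes first in memory.
Reassemble most-significant byte first: 67 98 → 0x6798.
0x6798 = 26520.

26520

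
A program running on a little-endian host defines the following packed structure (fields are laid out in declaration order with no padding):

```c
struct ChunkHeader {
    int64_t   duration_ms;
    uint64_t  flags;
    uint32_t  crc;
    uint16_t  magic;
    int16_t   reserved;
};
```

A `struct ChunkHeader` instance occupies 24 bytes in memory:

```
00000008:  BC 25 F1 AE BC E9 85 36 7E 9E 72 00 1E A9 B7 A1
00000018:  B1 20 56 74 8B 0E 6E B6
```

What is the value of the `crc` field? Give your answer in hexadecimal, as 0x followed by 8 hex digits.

`crc` follows `duration_ms` (8 B), `flags` (8 B), so it starts at offset 8 + 8 = 16 and occupies 4 bytes.
Bytes at offsets 16..19: B1 20 56 74.
Little-endian stores the least-significant byte at the lowest address.
Reassemble most-significant byte first: 74 56 20 B1 → 0x745620B1.

0x745620B1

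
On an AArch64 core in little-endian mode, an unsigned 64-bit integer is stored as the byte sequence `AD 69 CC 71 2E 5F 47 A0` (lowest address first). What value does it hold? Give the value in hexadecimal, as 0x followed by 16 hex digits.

In little-endian order the low byte comes first in memory.
Reassemble most-significant byte first: A0 47 5F 2E 71 CC 69 AD → 0xA0475F2E71CC69AD.

0xA0475F2E71CC69AD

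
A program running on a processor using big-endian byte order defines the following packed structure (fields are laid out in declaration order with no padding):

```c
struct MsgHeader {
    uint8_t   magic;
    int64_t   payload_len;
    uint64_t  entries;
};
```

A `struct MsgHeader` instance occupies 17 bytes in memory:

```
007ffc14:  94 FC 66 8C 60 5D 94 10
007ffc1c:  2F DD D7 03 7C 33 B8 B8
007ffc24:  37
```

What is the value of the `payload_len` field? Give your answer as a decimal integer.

-259365583012491217

`payload_len` follows `magic` (1 byte), so it starts at byte offset 1 and occupies 8 bytes.
Bytes at offsets 1..8: FC 66 8C 60 5D 94 10 2F.
Big-endian: lowest address holds the most-significant byte.
The bytes are already most-significant first: 0xFC668C605D94102F.
Top bit is set, so as a signed 64-bit value this is 0xFC668C605D94102F − 2^64 = -259365583012491217.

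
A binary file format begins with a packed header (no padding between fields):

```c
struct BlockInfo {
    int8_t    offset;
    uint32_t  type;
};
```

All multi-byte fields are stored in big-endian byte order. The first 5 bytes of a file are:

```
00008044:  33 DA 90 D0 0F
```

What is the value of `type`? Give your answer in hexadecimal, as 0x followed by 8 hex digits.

`type` follows `offset` (1 byte), so it starts at byte offset 1 and occupies 4 bytes.
Bytes at offsets 1..4: DA 90 D0 0F.
Big-endian stores the most-significant byte at the lowest address.
The bytes are already most-significant first: 0xDA90D00F.

0xDA90D00F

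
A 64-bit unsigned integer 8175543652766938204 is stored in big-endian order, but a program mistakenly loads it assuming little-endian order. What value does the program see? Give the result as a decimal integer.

6662195921857377649

8175543652766938204 in 64-bit hexadecimal is 0x71755DA2E4DF745C.
Stored big-endian, the bytes at ascending addresses are 71 75 5D A2 E4 DF 74 5C.
Read back as little-endian, the first byte is least significant, giving 0x5C74DFE4A25D7571.
0x5C74DFE4A25D7571 = 6662195921857377649.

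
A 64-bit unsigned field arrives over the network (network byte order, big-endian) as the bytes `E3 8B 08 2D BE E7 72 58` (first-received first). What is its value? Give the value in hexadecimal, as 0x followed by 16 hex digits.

Big-endian stores the most-significant byte at the lowest address.
The bytes are already most-significant first: 0xE38B082DBEE77258.

0xE38B082DBEE77258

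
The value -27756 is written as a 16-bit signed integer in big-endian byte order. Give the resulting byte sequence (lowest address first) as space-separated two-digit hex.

93 94

Two's complement of -27756 in 16 bits: 27756 = 0x6C6C; invert → 0x9393; add 1 → 0x9394.
Split into bytes (most-significant first): 93 94.
In big-endian order the high byte comes first in memory.
So the memory order matches the most-significant-first order: 93 94.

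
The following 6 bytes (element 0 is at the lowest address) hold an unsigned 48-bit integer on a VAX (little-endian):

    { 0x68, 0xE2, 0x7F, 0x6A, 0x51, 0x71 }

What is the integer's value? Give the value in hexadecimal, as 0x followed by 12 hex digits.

Little-endian: lowest address holds the least-significant byte.
Reassemble most-significant byte first: 71 51 6A 7F E2 68 → 0x71516A7FE268.

0x71516A7FE268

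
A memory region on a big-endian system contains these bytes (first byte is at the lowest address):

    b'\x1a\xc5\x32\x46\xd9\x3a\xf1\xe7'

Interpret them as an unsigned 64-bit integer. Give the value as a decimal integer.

1929003295271743975

Big-endian: lowest address holds the most-significant byte.
The bytes are already most-significant first: 0x1AC53246D93AF1E7.
0x1AC53246D93AF1E7 = 1929003295271743975.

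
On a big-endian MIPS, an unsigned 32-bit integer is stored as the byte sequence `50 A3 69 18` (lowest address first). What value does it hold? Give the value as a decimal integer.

Big-endian stores the most-significant byte at the lowest address.
The bytes are already most-significant first: 0x50A36918.
0x50A36918 = 1352886552.

1352886552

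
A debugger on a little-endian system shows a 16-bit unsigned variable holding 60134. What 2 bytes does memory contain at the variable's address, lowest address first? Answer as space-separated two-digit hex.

60134 in hexadecimal, padded to 16 bits, is 0xEAE6.
Split into bytes (most-significant first): EA E6.
Little-endian stores the least-significant byte at the lowest address.
So at ascending addresses the bytes are E6 EA.

E6 EA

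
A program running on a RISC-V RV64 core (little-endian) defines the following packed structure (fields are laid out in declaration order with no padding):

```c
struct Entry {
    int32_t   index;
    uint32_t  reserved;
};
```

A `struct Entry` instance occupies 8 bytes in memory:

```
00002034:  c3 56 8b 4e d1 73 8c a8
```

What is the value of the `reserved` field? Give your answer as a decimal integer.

2827776977

`reserved` follows `index` (4 bytes), so it starts at byte offset 4 and occupies 4 bytes.
Bytes at offsets 4..7: D1 73 8C A8.
Little-endian: lowest address holds the least-significant byte.
Reassemble most-significant byte first: A8 8C 73 D1 → 0xA88C73D1.
0xA88C73D1 = 2827776977.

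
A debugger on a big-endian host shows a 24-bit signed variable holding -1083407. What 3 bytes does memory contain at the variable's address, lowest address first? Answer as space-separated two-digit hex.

Two's complement of -1083407 in 24 bits: 1083407 = 0x10880F; invert → 0xEF77F0; add 1 → 0xEF77F1.
Split into bytes (most-significant first): EF 77 F1.
Big-endian: lowest address holds the most-significant byte.
So the memory order matches the most-significant-first order: EF 77 F1.

EF 77 F1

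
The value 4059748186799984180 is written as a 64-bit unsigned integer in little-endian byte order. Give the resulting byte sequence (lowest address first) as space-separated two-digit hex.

4059748186799984180 in hexadecimal, padded to 64 bits, is 0x38571F7767BFCE34.
Split into bytes (most-significant first): 38 57 1F 77 67 BF CE 34.
In little-endian order the low byte comes first in memory.
So at ascending addresses the bytes are 34 CE BF 67 77 1F 57 38.

34 CE BF 67 77 1F 57 38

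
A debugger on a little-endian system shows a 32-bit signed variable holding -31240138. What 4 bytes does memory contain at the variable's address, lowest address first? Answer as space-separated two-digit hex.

36 50 23 FE

Two's complement of -31240138 in 32 bits: 31240138 = 0x01DCAFCA; invert → 0xFE235035; add 1 → 0xFE235036.
Split into bytes (most-significant first): FE 23 50 36.
Little-endian: lowest address holds the least-significant byte.
So at ascending addresses the bytes are 36 50 23 FE.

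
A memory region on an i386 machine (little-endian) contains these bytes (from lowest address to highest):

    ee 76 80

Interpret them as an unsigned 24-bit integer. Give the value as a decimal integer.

Little-endian stores the least-significant byte at the lowest address.
Reassemble most-significant byte first: 80 76 EE → 0x8076EE.
0x8076EE = 8419054.

8419054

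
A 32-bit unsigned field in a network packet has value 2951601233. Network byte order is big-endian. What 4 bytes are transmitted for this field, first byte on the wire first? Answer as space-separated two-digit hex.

AF ED DC 51

2951601233 in hexadecimal, padded to 32 bits, is 0xAFEDDC51.
Split into bytes (most-significant first): AF ED DC 51.
In big-endian order the high byte comes first in memory.
So the memory order matches the most-significant-first order: AF ED DC 51.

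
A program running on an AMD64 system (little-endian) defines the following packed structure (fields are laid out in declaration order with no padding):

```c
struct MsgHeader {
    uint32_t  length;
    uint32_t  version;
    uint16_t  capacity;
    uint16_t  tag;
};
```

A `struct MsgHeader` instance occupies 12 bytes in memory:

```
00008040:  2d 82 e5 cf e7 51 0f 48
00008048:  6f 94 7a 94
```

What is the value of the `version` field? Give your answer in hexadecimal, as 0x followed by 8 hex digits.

`version` follows `length` (4 bytes), so it starts at byte offset 4 and occupies 4 bytes.
Bytes at offsets 4..7: E7 51 0F 48.
In little-endian order the low byte comes first in memory.
Reassemble most-significant byte first: 48 0F 51 E7 → 0x480F51E7.

0x480F51E7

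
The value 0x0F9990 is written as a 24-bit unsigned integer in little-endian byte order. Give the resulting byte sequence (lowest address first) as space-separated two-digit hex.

Split into bytes (most-significant first): 0F 99 90.
Little-endian: lowest address holds the least-significant byte.
So at ascending addresses the bytes are 90 99 0F.

90 99 0F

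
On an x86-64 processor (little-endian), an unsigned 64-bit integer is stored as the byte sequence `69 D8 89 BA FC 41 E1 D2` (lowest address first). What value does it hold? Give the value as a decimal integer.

15195499171441924201

In little-endian order the low byte comes first in memory.
Reassemble most-significant byte first: D2 E1 41 FC BA 89 D8 69 → 0xD2E141FCBA89D869.
0xD2E141FCBA89D869 = 15195499171441924201.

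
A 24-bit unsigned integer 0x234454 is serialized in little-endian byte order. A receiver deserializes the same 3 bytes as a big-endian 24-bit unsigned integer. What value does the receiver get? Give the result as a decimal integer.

5522467

Stored little-endian, the bytes at ascending addresses are 54 44 23.
Read back as big-endian, the last byte is least significant, giving 0x544423.
0x544423 = 5522467.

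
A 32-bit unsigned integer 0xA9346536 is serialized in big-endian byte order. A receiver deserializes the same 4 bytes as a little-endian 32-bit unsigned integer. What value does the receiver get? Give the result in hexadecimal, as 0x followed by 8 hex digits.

0x366534A9

Stored big-endian, the bytes at ascending addresses are A9 34 65 36.
Read back as little-endian, the first byte is least significant, giving 0x366534A9.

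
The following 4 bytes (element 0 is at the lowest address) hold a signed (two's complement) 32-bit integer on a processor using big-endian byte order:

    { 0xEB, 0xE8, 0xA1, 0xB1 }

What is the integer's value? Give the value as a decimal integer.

-337075791

Big-endian: lowest address holds the most-significant byte.
The bytes are already most-significant first: 0xEBE8A1B1.
Top bit is set, so as a signed 32-bit value this is 0xEBE8A1B1 − 2^32 = -337075791.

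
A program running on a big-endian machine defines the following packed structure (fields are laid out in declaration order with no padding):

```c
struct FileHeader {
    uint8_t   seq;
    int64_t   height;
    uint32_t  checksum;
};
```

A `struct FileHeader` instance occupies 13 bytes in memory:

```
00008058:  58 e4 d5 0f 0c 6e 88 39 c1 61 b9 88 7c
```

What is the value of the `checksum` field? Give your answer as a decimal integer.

`checksum` follows `seq` (1 B), `height` (8 B), so it starts at offset 1 + 8 = 9 and occupies 4 bytes.
Bytes at offsets 9..12: 61 B9 88 7C.
In big-endian order the high byte comes first in memory.
The bytes are already most-significant first: 0x61B9887C.
0x61B9887C = 1639549052.

1639549052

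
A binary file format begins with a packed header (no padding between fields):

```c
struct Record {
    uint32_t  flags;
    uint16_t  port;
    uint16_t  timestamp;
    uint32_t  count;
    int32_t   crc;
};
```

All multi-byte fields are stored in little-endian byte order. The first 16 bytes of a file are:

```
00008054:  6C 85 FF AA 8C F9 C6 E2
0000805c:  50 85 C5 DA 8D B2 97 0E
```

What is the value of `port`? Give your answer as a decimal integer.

63884

`port` follows `flags` (4 bytes), so it starts at byte offset 4 and occupies 2 bytes.
Bytes at offsets 4..5: 8C F9.
In little-endian order the low byte comes first in memory.
Reassemble most-significant byte first: F9 8C → 0xF98C.
0xF98C = 63884.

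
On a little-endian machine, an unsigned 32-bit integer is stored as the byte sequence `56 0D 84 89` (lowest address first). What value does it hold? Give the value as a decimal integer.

2307132758

Little-endian: lowest address holds the least-significant byte.
Reassemble most-significant byte first: 89 84 0D 56 → 0x89840D56.
0x89840D56 = 2307132758.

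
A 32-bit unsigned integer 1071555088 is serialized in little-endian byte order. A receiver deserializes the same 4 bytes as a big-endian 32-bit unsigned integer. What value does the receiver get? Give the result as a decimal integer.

1071555088 in 32-bit hexadecimal is 0x3FDEA210.
Stored little-endian, the bytes at ascending addresses are 10 A2 DE 3F.
Read back as big-endian, the last byte is least significant, giving 0x10A2DE3F.
0x10A2DE3F = 279109183.

279109183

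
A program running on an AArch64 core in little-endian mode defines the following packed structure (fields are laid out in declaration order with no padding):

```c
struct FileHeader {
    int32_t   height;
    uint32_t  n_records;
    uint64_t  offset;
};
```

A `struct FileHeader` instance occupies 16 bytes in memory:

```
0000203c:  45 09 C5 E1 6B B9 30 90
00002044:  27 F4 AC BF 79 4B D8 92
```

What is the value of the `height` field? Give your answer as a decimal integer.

-507180731

`height` is the first field, at byte offset 0, occupying 4 bytes.
Bytes at offsets 0..3: 45 09 C5 E1.
In little-endian order the low byte comes first in memory.
Reassemble most-significant byte first: E1 C5 09 45 → 0xE1C50945.
Top bit is set, so as a signed 32-bit value this is 0xE1C50945 − 2^32 = -507180731.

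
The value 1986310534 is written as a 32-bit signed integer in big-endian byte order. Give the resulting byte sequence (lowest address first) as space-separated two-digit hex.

1986310534 in hexadecimal, padded to 32 bits, is 0x7664B186.
Split into bytes (most-significant first): 76 64 B1 86.
Big-endian stores the most-significant byte at the lowest address.
So the memory order matches the most-significant-first order: 76 64 B1 86.

76 64 B1 86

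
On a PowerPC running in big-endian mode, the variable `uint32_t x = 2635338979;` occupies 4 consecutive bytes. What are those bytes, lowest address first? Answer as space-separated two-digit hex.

9D 14 14 E3

2635338979 in hexadecimal, padded to 32 bits, is 0x9D1414E3.
Split into bytes (most-significant first): 9D 14 14 E3.
In big-endian order the high byte comes first in memory.
So the memory order matches the most-significant-first order: 9D 14 14 E3.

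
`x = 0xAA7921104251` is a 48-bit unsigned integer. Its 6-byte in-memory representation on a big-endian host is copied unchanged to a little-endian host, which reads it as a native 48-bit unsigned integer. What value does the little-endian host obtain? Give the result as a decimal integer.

Stored big-endian, the bytes at ascending addresses are AA 79 21 10 42 51.
Read back as little-endian, the first byte is least significant, giving 0x5142102179AA.
0x5142102179AA = 89344180320682.

89344180320682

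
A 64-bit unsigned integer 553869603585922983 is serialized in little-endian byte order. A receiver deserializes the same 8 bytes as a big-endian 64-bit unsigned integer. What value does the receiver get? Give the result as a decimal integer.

553869603585922983 in 64-bit hexadecimal is 0x07AFBD784DA017A7.
Stored little-endian, the bytes at ascending addresses are A7 17 A0 4D 78 BD AF 07.
Read back as big-endian, the last byte is least significant, giving 0xA717A04D78BDAF07.
0xA717A04D78BDAF07 = 12040268383396933383.

12040268383396933383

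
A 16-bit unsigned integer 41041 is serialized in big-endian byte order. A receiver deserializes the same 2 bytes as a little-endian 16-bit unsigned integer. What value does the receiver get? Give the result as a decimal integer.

41041 in 16-bit hexadecimal is 0xA051.
Stored big-endian, the bytes at ascending addresses are A0 51.
Read back as little-endian, the first byte is least significant, giving 0x51A0.
0x51A0 = 20896.

20896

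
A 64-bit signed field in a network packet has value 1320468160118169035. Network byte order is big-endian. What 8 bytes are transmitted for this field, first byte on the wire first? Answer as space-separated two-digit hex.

1320468160118169035 in hexadecimal, padded to 64 bits, is 0x12533ECBA50E9DCB.
Split into bytes (most-significant first): 12 53 3E CB A5 0E 9D CB.
Big-endian: lowest address holds the most-significant byte.
So the memory order matches the most-significant-first order: 12 53 3E CB A5 0E 9D CB.

12 53 3E CB A5 0E 9D CB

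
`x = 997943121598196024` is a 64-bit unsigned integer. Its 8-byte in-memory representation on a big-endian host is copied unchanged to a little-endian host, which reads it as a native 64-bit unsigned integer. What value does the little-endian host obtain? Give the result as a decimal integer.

997943121598196024 in 64-bit hexadecimal is 0x0DD967FB54E7A938.
Stored big-endian, the bytes at ascending addresses are 0D D9 67 FB 54 E7 A9 38.
Read back as little-endian, the first byte is least significant, giving 0x38A9E754FB67D90D.
0x38A9E754FB67D90D = 4083048889369221389.

4083048889369221389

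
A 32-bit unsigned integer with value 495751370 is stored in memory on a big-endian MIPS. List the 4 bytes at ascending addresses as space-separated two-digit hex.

1D 8C 90 CA

495751370 in hexadecimal, padded to 32 bits, is 0x1D8C90CA.
Split into bytes (most-significant first): 1D 8C 90 CA.
Big-endian: lowest address holds the most-significant byte.
So the memory order matches the most-significant-first order: 1D 8C 90 CA.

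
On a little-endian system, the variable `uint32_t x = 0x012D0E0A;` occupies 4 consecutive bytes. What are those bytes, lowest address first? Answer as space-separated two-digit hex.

Split into bytes (most-significant first): 01 2D 0E 0A.
Little-endian stores the least-significant byte at the lowest address.
So at ascending addresses the bytes are 0A 0E 2D 01.

0A 0E 2D 01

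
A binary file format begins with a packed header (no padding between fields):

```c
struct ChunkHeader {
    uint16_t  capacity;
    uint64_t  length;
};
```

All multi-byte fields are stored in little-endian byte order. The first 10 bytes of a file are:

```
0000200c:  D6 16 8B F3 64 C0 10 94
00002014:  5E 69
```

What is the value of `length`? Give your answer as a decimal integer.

7592668821461463947

`length` follows `capacity` (2 bytes), so it starts at byte offset 2 and occupies 8 bytes.
Bytes at offsets 2..9: 8B F3 64 C0 10 94 5E 69.
Little-endian: lowest address holds the least-significant byte.
Reassemble most-significant byte first: 69 5E 94 10 C0 64 F3 8B → 0x695E9410C064F38B.
0x695E9410C064F38B = 7592668821461463947.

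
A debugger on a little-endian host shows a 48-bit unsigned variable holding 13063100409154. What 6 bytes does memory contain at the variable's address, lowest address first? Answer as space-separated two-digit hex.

42 A5 75 7D E1 0B

13063100409154 in hexadecimal, padded to 48 bits, is 0x0BE17D75A542.
Split into bytes (most-significant first): 0B E1 7D 75 A5 42.
Little-endian: lowest address holds the least-significant byte.
So at ascending addresses the bytes are 42 A5 75 7D E1 0B.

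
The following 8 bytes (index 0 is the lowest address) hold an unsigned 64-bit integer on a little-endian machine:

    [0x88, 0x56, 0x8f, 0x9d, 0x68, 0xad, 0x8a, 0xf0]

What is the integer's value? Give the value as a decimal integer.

Little-endian: lowest address holds the least-significant byte.
Reassemble most-significant byte first: F0 8A AD 68 9D 8F 56 88 → 0xF08AAD689D8F5688.
0xF08AAD689D8F5688 = 17332856780720395912.

17332856780720395912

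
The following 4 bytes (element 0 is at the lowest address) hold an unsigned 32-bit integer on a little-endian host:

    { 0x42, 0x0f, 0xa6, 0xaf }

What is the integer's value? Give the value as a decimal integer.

In little-endian order the low byte comes first in memory.
Reassemble most-significant byte first: AF A6 0F 42 → 0xAFA60F42.
0xAFA60F42 = 2946895682.

2946895682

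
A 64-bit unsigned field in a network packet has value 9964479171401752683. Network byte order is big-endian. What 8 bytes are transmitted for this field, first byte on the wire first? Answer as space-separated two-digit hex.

9964479171401752683 in hexadecimal, padded to 64 bits, is 0x8A48F103272E206B.
Split into bytes (most-significant first): 8A 48 F1 03 27 2E 20 6B.
Big-endian stores the most-significant byte at the lowest address.
So the memory order matches the most-significant-first order: 8A 48 F1 03 27 2E 20 6B.

8A 48 F1 03 27 2E 20 6B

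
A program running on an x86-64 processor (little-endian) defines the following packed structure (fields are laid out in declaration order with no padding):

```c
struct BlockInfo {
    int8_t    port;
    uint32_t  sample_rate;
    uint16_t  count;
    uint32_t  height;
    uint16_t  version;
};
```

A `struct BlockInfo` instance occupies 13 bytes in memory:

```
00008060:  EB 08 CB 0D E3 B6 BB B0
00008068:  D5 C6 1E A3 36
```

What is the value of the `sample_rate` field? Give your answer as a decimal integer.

`sample_rate` follows `port` (1 byte), so it starts at byte offset 1 and occupies 4 bytes.
Bytes at offsets 1..4: 08 CB 0D E3.
Little-endian: lowest address holds the least-significant byte.
Reassemble most-significant byte first: E3 0D CB 08 → 0xE30DCB08.
0xE30DCB08 = 3809331976.

3809331976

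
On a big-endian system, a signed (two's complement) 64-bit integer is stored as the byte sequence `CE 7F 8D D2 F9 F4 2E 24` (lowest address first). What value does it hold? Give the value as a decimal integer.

-3566976442577965532

Big-endian: lowest address holds the most-significant byte.
The bytes are already most-significant first: 0xCE7F8DD2F9F42E24.
Top bit is set, so as a signed 64-bit value this is 0xCE7F8DD2F9F42E24 − 2^64 = -3566976442577965532.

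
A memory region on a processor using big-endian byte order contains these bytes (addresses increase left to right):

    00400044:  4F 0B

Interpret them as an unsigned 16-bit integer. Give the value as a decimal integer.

Big-endian: lowest address holds the most-significant byte.
The bytes are already most-significant first: 0x4F0B.
0x4F0B = 20235.

20235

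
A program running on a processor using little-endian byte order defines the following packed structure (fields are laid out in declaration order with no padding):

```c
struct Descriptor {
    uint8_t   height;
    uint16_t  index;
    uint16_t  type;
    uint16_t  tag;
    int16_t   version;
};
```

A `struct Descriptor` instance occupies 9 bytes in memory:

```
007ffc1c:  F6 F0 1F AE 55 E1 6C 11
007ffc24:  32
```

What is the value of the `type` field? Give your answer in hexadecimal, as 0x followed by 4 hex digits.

0x55AE

`type` follows `height` (1 B), `index` (2 B), so it starts at offset 1 + 2 = 3 and occupies 2 bytes.
Bytes at offsets 3..4: AE 55.
Little-endian: lowest address holds the least-significant byte.
Reassemble most-significant byte first: 55 AE → 0x55AE.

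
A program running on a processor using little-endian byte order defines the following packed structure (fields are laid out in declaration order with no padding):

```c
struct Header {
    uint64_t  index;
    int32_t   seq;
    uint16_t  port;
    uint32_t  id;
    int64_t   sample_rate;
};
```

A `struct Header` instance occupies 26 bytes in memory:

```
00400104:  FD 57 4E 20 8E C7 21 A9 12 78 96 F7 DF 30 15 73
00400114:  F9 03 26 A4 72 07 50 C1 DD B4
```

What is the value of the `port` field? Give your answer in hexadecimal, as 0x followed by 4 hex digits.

0x30DF

`port` follows `index` (8 B), `seq` (4 B), so it starts at offset 8 + 4 = 12 and occupies 2 bytes.
Bytes at offsets 12..13: DF 30.
Little-endian stores the least-significant byte at the lowest address.
Reassemble most-significant byte first: 30 DF → 0x30DF.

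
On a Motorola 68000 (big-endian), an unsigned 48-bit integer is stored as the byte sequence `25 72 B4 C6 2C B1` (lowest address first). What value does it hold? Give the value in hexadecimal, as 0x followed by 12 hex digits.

0x2572B4C62CB1

In big-endian order the high byte comes first in memory.
The bytes are already most-significant first: 0x2572B4C62CB1.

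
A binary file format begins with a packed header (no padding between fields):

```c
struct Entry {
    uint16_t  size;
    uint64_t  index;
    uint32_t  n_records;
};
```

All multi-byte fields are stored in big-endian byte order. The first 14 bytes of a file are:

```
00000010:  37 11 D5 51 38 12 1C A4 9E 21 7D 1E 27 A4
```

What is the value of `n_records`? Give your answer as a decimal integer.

`n_records` follows `size` (2 B), `index` (8 B), so it starts at offset 2 + 8 = 10 and occupies 4 bytes.
Bytes at offsets 10..13: 7D 1E 27 A4.
Big-endian: lowest address holds the most-significant byte.
The bytes are already most-significant first: 0x7D1E27A4.
0x7D1E27A4 = 2099128228.

2099128228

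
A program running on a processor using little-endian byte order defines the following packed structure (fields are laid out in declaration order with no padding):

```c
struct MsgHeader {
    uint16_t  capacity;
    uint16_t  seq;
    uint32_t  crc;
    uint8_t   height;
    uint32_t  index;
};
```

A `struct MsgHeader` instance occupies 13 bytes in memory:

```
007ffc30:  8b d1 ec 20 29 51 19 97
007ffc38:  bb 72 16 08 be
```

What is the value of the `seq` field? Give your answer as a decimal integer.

`seq` follows `capacity` (2 bytes), so it starts at byte offset 2 and occupies 2 bytes.
Bytes at offsets 2..3: EC 20.
In little-endian order the low byte comes first in memory.
Reassemble most-significant byte first: 20 EC → 0x20EC.
0x20EC = 8428.

8428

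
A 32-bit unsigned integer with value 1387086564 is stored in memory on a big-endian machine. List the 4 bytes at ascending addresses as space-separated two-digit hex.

52 AD 42 E4

1387086564 in hexadecimal, padded to 32 bits, is 0x52AD42E4.
Split into bytes (most-significant first): 52 AD 42 E4.
Big-endian: lowest address holds the most-significant byte.
So the memory order matches the most-significant-first order: 52 AD 42 E4.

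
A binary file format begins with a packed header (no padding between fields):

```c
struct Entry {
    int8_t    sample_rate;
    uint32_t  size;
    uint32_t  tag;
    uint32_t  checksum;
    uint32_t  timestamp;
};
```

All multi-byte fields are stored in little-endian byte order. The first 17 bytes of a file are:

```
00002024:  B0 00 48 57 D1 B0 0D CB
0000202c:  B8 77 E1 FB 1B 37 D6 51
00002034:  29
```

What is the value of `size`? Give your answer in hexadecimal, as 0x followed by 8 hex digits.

`size` follows `sample_rate` (1 byte), so it starts at byte offset 1 and occupies 4 bytes.
Bytes at offsets 1..4: 00 48 57 D1.
Little-endian: lowest address holds the least-significant byte.
Reassemble most-significant byte first: D1 57 48 00 → 0xD1574800.

0xD1574800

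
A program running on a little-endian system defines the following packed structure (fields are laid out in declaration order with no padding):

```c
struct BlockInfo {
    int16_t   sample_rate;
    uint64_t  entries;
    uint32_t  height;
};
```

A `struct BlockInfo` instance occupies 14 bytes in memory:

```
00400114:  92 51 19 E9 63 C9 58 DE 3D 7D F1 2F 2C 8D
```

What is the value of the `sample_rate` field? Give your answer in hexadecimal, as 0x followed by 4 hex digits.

`sample_rate` is the first field, at byte offset 0, occupying 2 bytes.
Bytes at offsets 0..1: 92 51.
In little-endian order the low byte comes first in memory.
Reassemble most-significant byte first: 51 92 → 0x5192.

0x5192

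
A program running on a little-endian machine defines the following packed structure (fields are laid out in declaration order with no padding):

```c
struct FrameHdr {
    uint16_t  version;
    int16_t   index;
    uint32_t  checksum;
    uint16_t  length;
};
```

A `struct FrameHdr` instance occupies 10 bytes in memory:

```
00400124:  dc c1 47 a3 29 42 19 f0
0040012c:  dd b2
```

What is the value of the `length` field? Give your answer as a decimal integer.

45789

`length` follows `version` (2 B), `index` (2 B), `checksum` (4 B), so it starts at offset 2 + 2 + 4 = 8 and occupies 2 bytes.
Bytes at offsets 8..9: DD B2.
Little-endian stores the least-significant byte at the lowest address.
Reassemble most-significant byte first: B2 DD → 0xB2DD.
0xB2DD = 45789.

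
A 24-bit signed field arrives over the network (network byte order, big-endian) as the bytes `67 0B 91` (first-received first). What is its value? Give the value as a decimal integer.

Big-endian: lowest address holds the most-significant byte.
The bytes are already most-significant first: 0x670B91.
0x670B91 = 6753169.

6753169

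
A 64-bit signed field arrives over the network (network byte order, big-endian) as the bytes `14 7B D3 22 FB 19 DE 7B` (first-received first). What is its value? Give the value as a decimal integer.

1476005450089094779

In big-endian order the high byte comes first in memory.
The bytes are already most-significant first: 0x147BD322FB19DE7B.
0x147BD322FB19DE7B = 1476005450089094779.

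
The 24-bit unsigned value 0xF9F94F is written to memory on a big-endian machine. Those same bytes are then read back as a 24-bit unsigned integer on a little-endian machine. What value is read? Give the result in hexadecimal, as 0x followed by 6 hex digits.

Stored big-endian, the bytes at ascending addresses are F9 F9 4F.
Read back as little-endian, the first byte is least significant, giving 0x4FF9F9.

0x4FF9F9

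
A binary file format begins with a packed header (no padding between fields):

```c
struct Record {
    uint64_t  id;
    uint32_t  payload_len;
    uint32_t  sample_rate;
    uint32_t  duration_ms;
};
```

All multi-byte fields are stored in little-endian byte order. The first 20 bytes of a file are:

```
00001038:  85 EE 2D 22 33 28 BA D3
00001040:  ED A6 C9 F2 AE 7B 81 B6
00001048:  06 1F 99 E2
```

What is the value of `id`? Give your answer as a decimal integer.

`id` is the first field, at byte offset 0, occupying 8 bytes.
Bytes at offsets 0..7: 85 EE 2D 22 33 28 BA D3.
In little-endian order the low byte comes first in memory.
Reassemble most-significant byte first: D3 BA 28 33 22 2D EE 85 → 0xD3BA2833222DEE85.
0xD3BA2833222DEE85 = 15256550887752855173.

15256550887752855173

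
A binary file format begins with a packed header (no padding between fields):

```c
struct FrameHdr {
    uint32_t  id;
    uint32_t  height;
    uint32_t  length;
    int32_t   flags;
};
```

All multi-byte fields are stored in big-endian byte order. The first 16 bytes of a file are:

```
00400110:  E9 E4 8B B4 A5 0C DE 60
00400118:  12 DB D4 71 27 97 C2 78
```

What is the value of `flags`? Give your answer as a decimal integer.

`flags` follows `id` (4 B), `height` (4 B), `length` (4 B), so it starts at offset 4 + 4 + 4 = 12 and occupies 4 bytes.
Bytes at offsets 12..15: 27 97 C2 78.
In big-endian order the high byte comes first in memory.
The bytes are already most-significant first: 0x2797C278.
0x2797C278 = 664257144.

664257144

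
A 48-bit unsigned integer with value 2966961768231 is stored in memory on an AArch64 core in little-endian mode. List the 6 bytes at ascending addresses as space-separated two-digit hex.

2966961768231 in hexadecimal, padded to 48 bits, is 0x02B2CCB3C727.
Split into bytes (most-significant first): 02 B2 CC B3 C7 27.
In little-endian order the low byte comes first in memory.
So at ascending addresses the bytes are 27 C7 B3 CC B2 02.

27 C7 B3 CC B2 02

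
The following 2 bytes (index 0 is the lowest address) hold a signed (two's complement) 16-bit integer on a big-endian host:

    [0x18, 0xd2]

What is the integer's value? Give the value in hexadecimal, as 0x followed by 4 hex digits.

Big-endian: lowest address holds the most-significant byte.
The bytes are already most-significant first: 0x18D2.

0x18D2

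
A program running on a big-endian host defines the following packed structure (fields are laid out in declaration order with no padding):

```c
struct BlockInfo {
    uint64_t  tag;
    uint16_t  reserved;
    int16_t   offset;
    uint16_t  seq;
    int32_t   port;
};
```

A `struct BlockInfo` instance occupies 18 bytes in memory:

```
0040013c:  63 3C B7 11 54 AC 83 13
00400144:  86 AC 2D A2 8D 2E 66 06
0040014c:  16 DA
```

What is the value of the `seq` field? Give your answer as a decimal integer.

36142

`seq` follows `tag` (8 B), `reserved` (2 B), `offset` (2 B), so it starts at offset 8 + 2 + 2 = 12 and occupies 2 bytes.
Bytes at offsets 12..13: 8D 2E.
Big-endian stores the most-significant byte at the lowest address.
The bytes are already most-significant first: 0x8D2E.
0x8D2E = 36142.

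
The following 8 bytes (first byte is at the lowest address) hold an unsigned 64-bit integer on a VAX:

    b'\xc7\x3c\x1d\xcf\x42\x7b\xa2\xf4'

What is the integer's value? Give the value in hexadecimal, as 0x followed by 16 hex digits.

In little-endian order the low byte comes first in memory.
Reassemble most-significant byte first: F4 A2 7B 42 CF 1D 3C C7 → 0xF4A27B42CF1D3CC7.

0xF4A27B42CF1D3CC7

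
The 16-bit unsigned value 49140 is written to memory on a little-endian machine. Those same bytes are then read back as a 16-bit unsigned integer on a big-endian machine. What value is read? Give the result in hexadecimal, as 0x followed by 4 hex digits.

0xF4BF

49140 in 16-bit hexadecimal is 0xBFF4.
Stored little-endian, the bytes at ascending addresses are F4 BF.
Read back as big-endian, the last byte is least significant, giving 0xF4BF.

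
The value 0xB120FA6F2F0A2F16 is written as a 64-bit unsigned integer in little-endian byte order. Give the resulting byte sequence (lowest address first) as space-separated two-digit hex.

16 2F 0A 2F 6F FA 20 B1

Split into bytes (most-significant first): B1 20 FA 6F 2F 0A 2F 16.
Little-endian stores the least-significant byte at the lowest address.
So at ascending addresses the bytes are 16 2F 0A 2F 6F FA 20 B1.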